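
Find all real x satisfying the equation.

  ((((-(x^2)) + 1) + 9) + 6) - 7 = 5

Step 1. [((((-(x^2)) + 1) + 9) + 6) - 7 = 5] -7 is outermost — add 7 both sides. So sub: (((-(x^2)) + 1) + 9) + 6 = 12.
Step 2. [(((-(x^2)) + 1) + 9) + 6 = 12] 6 comes off first (subtract 6) ⇒ sub: ((-(x^2)) + 1) + 9 = 6.
Step 3. [((-(x^2)) + 1) + 9 = 6] the outer +9 inverts by subtracting 9 ⇒ sub: (-(x^2)) + 1 = -3.
Step 4. [(-(x^2)) + 1 = -3] 1 comes off first (subtract 1). So sub: -(x^2) = -4.
Step 5. [-(x^2) = -4] LHS negated; negate both sides ⇒ neg: x^2 = 4.
Step 6. [x^2 = 4] √ both sides: 4 ≥ 0 gives two branches ⇒ sqrt: x = 2 or -2.

Answer: x ∈ {-2, 2}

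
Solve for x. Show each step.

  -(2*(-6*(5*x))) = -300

Step 1. [-(2*(-6*(5*x))) = -300] leading − — multiply by −1, so neg: 2*(-6*(5*x)) = 300.
Step 2. [2*(-6*(5*x)) = 300] leading coefficient 2: divide by 2 ⇒ div: -6*(5*x) = 150.
Step 3. [-6*(5*x) = 150] LHS = -6·(…); ÷-6 both sides, so div: 5*x = -25.
Step 4. [5*x = -25] divide by the outer 5 ⇒ div: x = -5.

Answer: x ∈ {-5}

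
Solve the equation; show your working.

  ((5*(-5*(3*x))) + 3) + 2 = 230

Step 1. [((5*(-5*(3*x))) + 3) + 2 = 230] +2 is outermost — subtract 2 both sides, so sub: (5*(-5*(3*x))) + 3 = 228.
Step 2. [(5*(-5*(3*x))) + 3 = 228] 3 comes off first (subtract 3), so sub: 5*(-5*(3*x)) = 225.
Step 3. [5*(-5*(3*x)) = 225] LHS = 5·(…); ÷5 both sides, so div: -5*(3*x) = 45.
Step 4. [-5*(3*x) = 45] -5·(inner) — divide through by -5 ⇒ div: 3*x = -9.
Step 5. [3*x = -9] divide by the outer 3, so div: x = -3.

Answer: x ∈ {-3}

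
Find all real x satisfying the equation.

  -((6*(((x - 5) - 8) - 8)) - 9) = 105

Step 1. [-((6*(((x - 5) - 8) - 8)) - 9) = 105] flip signs both sides. So neg: (6*(((x - 5) - 8) - 8)) - 9 = -105.
Step 2. [(6*(((x - 5) - 8) - 8)) - 9 = -105] -9 is outermost — add 9 both sides, so sub: 6*(((x - 5) - 8) - 8) = -96.
Step 3. [6*(((x - 5) - 8) - 8) = -96] LHS = 6·(…); ÷6 both sides ⇒ div: ((x - 5) - 8) - 8 = -16.
Step 4. [((x - 5) - 8) - 8 = -16] peel the -8: add 8 from each side ⇒ sub: (x - 5) - 8 = -8.
Step 5. [(x - 5) - 8 = -8] add 8: x sits inside (… - 8), so sub: x - 5 = 0.
Step 6. [x - 5 = 0] the outer -5 inverts by adding 5 ⇒ sub: x = 5.

Answer: x ∈ {5}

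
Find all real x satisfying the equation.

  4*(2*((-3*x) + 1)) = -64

Step 1. [4*(2*((-3*x) + 1)) = -64] LHS = 4·(…); ÷4 both sides, so div: 2*((-3*x) + 1) = -16.
Step 2. [2*((-3*x) + 1) = -16] leading coefficient 2: divide by 2. So div: (-3*x) + 1 = -8.
Step 3. [(-3*x) + 1 = -8] +1 is outermost — subtract 1 both sides, so sub: -3*x = -9.
Step 4. [-3*x = -9] divide by the outer -3 ⇒ div: x = 3.

Answer: x ∈ {3}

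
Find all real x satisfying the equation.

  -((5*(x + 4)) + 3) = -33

Step 1. [-((5*(x + 4)) + 3) = -33] flip signs both sides. So neg: (5*(x + 4)) + 3 = 33.
Step 2. [(5*(x + 4)) + 3 = 33] subtract 3: x sits inside (… + 3) ⇒ sub: 5*(x + 4) = 30.
Step 3. [5*(x + 4) = 30] LHS = 5·(…); ÷5 both sides. So div: x + 4 = 6.
Step 4. [x + 4 = 6] 4 comes off first (subtract 4), so sub: x = 2.

Answer: x ∈ {2}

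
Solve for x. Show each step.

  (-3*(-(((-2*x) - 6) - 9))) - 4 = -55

Step 1. [(-3*(-(((-2*x) - 6) - 9))) - 4 = -55] -4 is outermost — add 4 both sides. So sub: -3*(-(((-2*x) - 6) - 9)) = -51.
Step 2. [-3*(-(((-2*x) - 6) - 9)) = -51] divide by the outer -3, so div: -(((-2*x) - 6) - 9) = 17.
Step 3. [-(((-2*x) - 6) - 9) = 17] flip signs both sides, so neg: ((-2*x) - 6) - 9 = -17.
Step 4. [((-2*x) - 6) - 9 = -17] 9 comes off first (add 9). So sub: (-2*x) - 6 = -8.
Step 5. [(-2*x) - 6 = -8] -2 | LHS and -2 | -8: pull -2 out, so factor: x + 3 = 4.
Step 6. [x + 3 = 4] 3 comes off first (subtract 3) ⇒ sub: x = 1.

Answer: x ∈ {1}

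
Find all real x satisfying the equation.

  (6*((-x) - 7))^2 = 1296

Step 1. [(6*((-x) - 7))^2 = 1296] √ both sides: 1296 ≥ 0 gives two branches ⇒ sqrt: 6*((-x) - 7) = 36 or -36.
Step 2. [6*((-x) - 7) = 36 or -36] LHS = 6·(…); ÷6 both sides. So div: (-x) - 7 = 6 or -6.
Step 3. [(-x) - 7 = 6 or -6] 7 comes off first (add 7). So sub: -x = 13 or 1.
Step 4. [-x = 13 or 1] flip signs both sides. So neg: x = -13 or -1.

Answer: x ∈ {-13, -1}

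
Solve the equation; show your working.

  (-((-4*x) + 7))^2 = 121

Step 1. [(-((-4*x) + 7))^2 = 121] 121 ≥ 0, LHS is (·)² — take ±√ ⇒ sqrt: -((-4*x) + 7) = 11 or -11.
Step 2. [-((-4*x) + 7) = 11 or -11] leading − — multiply by −1. So neg: (-4*x) + 7 = -11 or 11.
Step 3. [(-4*x) + 7 = -11 or 11] +7 is outermost — subtract 7 both sides, so sub: -4*x = -18 or 4.
Step 4. [-4*x = -18 or 4] divide by the outer -4 ⇒ div: x = 9/2 or -1.

Answer: x ∈ {-1, 9/2}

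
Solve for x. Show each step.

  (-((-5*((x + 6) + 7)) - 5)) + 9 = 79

Step 1. [(-((-5*((x + 6) + 7)) - 5)) + 9 = 79] the outer +9 inverts by subtracting 9 ⇒ sub: -((-5*((x + 6) + 7)) - 5) = 70.
Step 2. [-((-5*((x + 6) + 7)) - 5) = 70] leading − — multiply by −1 ⇒ neg: (-5*((x + 6) + 7)) - 5 = -70.
Step 3. [(-5*((x + 6) + 7)) - 5 = -70] add 5: x sits inside (… - 5) ⇒ sub: -5*((x + 6) + 7) = -65.
Step 4. [-5*((x + 6) + 7) = -65] LHS = -5·(…); ÷-5 both sides. So div: (x + 6) + 7 = 13.
Step 5. [(x + 6) + 7 = 13] 7 comes off first (subtract 7), so sub: x + 6 = 6.
Step 6. [x + 6 = 6] subtract 6: x sits inside (… + 6). So sub: x = 0.

Answer: x ∈ {0}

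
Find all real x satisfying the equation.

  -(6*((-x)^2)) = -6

Step 1. [-(6*((-x)^2)) = -6] LHS negated; negate both sides ⇒ neg: 6*((-x)^2) = 6.
Step 2. [6*((-x)^2) = 6] divide by the outer 6. So div: (-x)^2 = 1.
Step 3. [(-x)^2 = 1] LHS squared, RHS 1 ≥ 0: apply √ (±), so sqrt: -x = 1 or -1.
Step 4. [-x = 1 or -1] flip signs both sides ⇒ neg: x = -1 or 1.

Answer: x ∈ {-1, 1}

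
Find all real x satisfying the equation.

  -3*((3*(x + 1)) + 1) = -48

Step 1. [-3*((3*(x + 1)) + 1) = -48] leading coefficient -3: divide by -3 ⇒ div: (3*(x + 1)) + 1 = 16.
Step 2. [(3*(x + 1)) + 1 = 16] +1 is outermost — subtract 1 both sides. So sub: 3*(x + 1) = 15.
Step 3. [3*(x + 1) = 15] divide by the outer 3. So div: x + 1 = 5.
Step 4. [x + 1 = 5] +1 is outermost — subtract 1 both sides ⇒ sub: x = 4.

Answer: x ∈ {4}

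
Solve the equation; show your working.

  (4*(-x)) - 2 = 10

Step 1. [(4*(-x)) - 2 = 10] -2 is outermost — add 2 both sides ⇒ sub: 4*(-x) = 12.
Step 2. [4*(-x) = 12] divide by the outer 4 ⇒ div: -x = 3.
Step 3. [-x = 3] flip signs both sides, so neg: x = -3.

Answer: x ∈ {-3}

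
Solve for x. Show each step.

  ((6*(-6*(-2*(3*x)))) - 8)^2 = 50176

Step 1. [((6*(-6*(-2*(3*x)))) - 8)^2 = 50176] LHS squared, RHS 50176 ≥ 0: apply √ (±), so sqrt: (6*(-6*(-2*(3*x)))) - 8 = 224 or -224.
Step 2. [(6*(-6*(-2*(3*x)))) - 8 = 224 or -224] 8 comes off first (add 8) ⇒ sub: 6*(-6*(-2*(3*x))) = 232 or -216.
Step 3. [6*(-6*(-2*(3*x))) = 232 or -216] LHS = 6·(…); ÷6 both sides, so div: -6*(-2*(3*x)) = 116/3 or -36.
Step 4. [-6*(-2*(3*x)) = 116/3 or -36] -6 out front; divide by -6 ⇒ div: -2*(3*x) = -58/9 or 6.
Step 5. [-2*(3*x) = -58/9 or 6] divide by the outer -2, so div: 3*x = 29/9 or -3.
Step 6. [3*x = 29/9 or -3] divide by the outer 3. So div: x = 29/27 or -1.

Answer: x ∈ {-1, 29/27}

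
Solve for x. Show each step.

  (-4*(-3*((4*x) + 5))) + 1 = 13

Step 1. [(-4*(-3*((4*x) + 5))) + 1 = 13] peel the +1: subtract 1 from each side, so sub: -4*(-3*((4*x) + 5)) = 12.
Step 2. [-4*(-3*((4*x) + 5)) = 12] -4·(inner) — divide through by -4. So div: -3*((4*x) + 5) = -3.
Step 3. [-3*((4*x) + 5) = -3] -3·(inner) — divide through by -3. So div: (4*x) + 5 = 1.
Step 4. [(4*x) + 5 = 1] peel the +5: subtract 5 from each side, so sub: 4*x = -4.
Step 5. [4*x = -4] LHS = 4·(…); ÷4 both sides. So div: x = -1.

Answer: x ∈ {-1}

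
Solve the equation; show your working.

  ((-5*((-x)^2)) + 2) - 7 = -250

Step 1. [((-5*((-x)^2)) + 2) - 7 = -250] -7 is outermost — add 7 both sides, so sub: (-5*((-x)^2)) + 2 = -243.
Step 2. [(-5*((-x)^2)) + 2 = -243] +2 is outermost — subtract 2 both sides. So sub: -5*((-x)^2) = -245.
Step 3. [-5*((-x)^2) = -245] leading coefficient -5: divide by -5. So div: (-x)^2 = 49.
Step 4. [(-x)^2 = 49] √ both sides: 49 ≥ 0 gives two branches ⇒ sqrt: -x = 7 or -7.
Step 5. [-x = 7 or -7] LHS negated; negate both sides, so neg: x = -7 or 7.

Answer: x ∈ {-7, 7}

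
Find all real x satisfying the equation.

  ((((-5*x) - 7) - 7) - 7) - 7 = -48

Step 1. [((((-5*x) - 7) - 7) - 7) - 7 = -48] the outer -7 inverts by adding 7, so sub: (((-5*x) - 7) - 7) - 7 = -41.
Step 2. [(((-5*x) - 7) - 7) - 7 = -41] the outer -7 inverts by adding 7, so sub: ((-5*x) - 7) - 7 = -34.
Step 3. [((-5*x) - 7) - 7 = -34] the outer -7 inverts by adding 7 ⇒ sub: (-5*x) - 7 = -27.
Step 4. [(-5*x) - 7 = -27] -7 is outermost — add 7 both sides, so sub: -5*x = -20.
Step 5. [-5*x = -20] LHS = -5·(…); ÷-5 both sides. So div: x = 4.

Answer: x ∈ {4}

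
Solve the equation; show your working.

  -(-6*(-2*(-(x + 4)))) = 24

Step 1. [-(-6*(-2*(-(x + 4)))) = 24] flip signs both sides. So neg: -6*(-2*(-(x + 4))) = -24.
Step 2. [-6*(-2*(-(x + 4))) = -24] -6·(inner) — divide through by -6, so div: -2*(-(x + 4)) = 4.
Step 3. [-2*(-(x + 4)) = 4] divide by the outer -2. So div: -(x + 4) = -2.
Step 4. [-(x + 4) = -2] flip signs both sides ⇒ neg: x + 4 = 2.
Step 5. [x + 4 = 2] 4 comes off first (subtract 4). So sub: x = -2.

Answer: x ∈ {-2}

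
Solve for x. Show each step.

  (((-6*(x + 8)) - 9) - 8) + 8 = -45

Step 1. [(((-6*(x + 8)) - 9) - 8) + 8 = -45] the outer +8 inverts by subtracting 8 ⇒ sub: ((-6*(x + 8)) - 9) - 8 = -53.
Step 2. [((-6*(x + 8)) - 9) - 8 = -53] add 8: x sits inside (… - 8). So sub: (-6*(x + 8)) - 9 = -45.
Step 3. [(-6*(x + 8)) - 9 = -45] add 9: x sits inside (… - 9), so sub: -6*(x + 8) = -36.
Step 4. [-6*(x + 8) = -36] -6 out front; divide by -6. So div: x + 8 = 6.
Step 5. [x + 8 = 6] peel the +8: subtract 8 from each side ⇒ sub: x = -2.

Answer: x ∈ {-2}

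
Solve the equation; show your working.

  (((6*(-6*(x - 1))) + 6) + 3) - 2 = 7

Step 1. [(((6*(-6*(x - 1))) + 6) + 3) - 2 = 7] peel the -2: add 2 from each side ⇒ sub: ((6*(-6*(x - 1))) + 6) + 3 = 9.
Step 2. [((6*(-6*(x - 1))) + 6) + 3 = 9] subtract 3: x sits inside (… + 3). So sub: (6*(-6*(x - 1))) + 6 = 6.
Step 3. [(6*(-6*(x - 1))) + 6 = 6] +6 is outermost — subtract 6 both sides, so sub: 6*(-6*(x - 1)) = 0.
Step 4. [6*(-6*(x - 1)) = 0] 6·(inner) — divide through by 6. So div: -6*(x - 1) = 0.
Step 5. [-6*(x - 1) = 0] -6·(inner) — divide through by -6. So div: x - 1 = 0.
Step 6. [x - 1 = 0] the outer -1 inverts by adding 1 ⇒ sub: x = 1.

Answer: x ∈ {1}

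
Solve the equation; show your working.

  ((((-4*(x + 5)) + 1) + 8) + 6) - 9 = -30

Step 1. [((((-4*(x + 5)) + 1) + 8) + 6) - 9 = -30] the outer -9 inverts by adding 9 ⇒ sub: (((-4*(x + 5)) + 1) + 8) + 6 = -21.
Step 2. [(((-4*(x + 5)) + 1) + 8) + 6 = -21] the outer +6 inverts by subtracting 6 ⇒ sub: ((-4*(x + 5)) + 1) + 8 = -27.
Step 3. [((-4*(x + 5)) + 1) + 8 = -27] subtract 8: x sits inside (… + 8). So sub: (-4*(x + 5)) + 1 = -35.
Step 4. [(-4*(x + 5)) + 1 = -35] +1 is outermost — subtract 1 both sides, so sub: -4*(x + 5) = -36.
Step 5. [-4*(x + 5) = -36] divide by the outer -4 ⇒ div: x + 5 = 9.
Step 6. [x + 5 = 9] peel the +5: subtract 5 from each side. So sub: x = 4.

Answer: x ∈ {4}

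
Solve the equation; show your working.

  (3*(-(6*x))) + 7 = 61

Step 1. [(3*(-(6*x))) + 7 = 61] +7 is outermost — subtract 7 both sides, so sub: 3*(-(6*x)) = 54.
Step 2. [3*(-(6*x)) = 54] divide by the outer 3 ⇒ div: -(6*x) = 18.
Step 3. [-(6*x) = 18] leading − — multiply by −1. So neg: 6*x = -18.
Step 4. [6*x = -18] LHS = 6·(…); ÷6 both sides ⇒ div: x = -3.

Answer: x ∈ {-3}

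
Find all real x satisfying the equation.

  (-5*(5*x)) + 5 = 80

Step 1. [(-5*(5*x)) + 5 = 80] -5 divides every term; factor it out. So factor: (5*x) - 1 = -16.
Step 2. [(5*x) - 1 = -16] peel the -1: add 1 from each side. So sub: 5*x = -15.
Step 3. [5*x = -15] 5·(inner) — divide through by 5, so div: x = -3.

Answer: x ∈ {-3}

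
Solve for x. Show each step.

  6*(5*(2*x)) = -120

Step 1. [6*(5*(2*x)) = -120] divide by the outer 6, so div: 5*(2*x) = -20.
Step 2. [5*(2*x) = -20] LHS = 5·(…); ÷5 both sides, so div: 2*x = -4.
Step 3. [2*x = -4] 2 out front; divide by 2. So div: x = -2.

Answer: x ∈ {-2}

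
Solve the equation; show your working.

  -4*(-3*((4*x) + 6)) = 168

Step 1. [-4*(-3*((4*x) + 6)) = 168] -4·(inner) — divide through by -4 ⇒ div: -3*((4*x) + 6) = -42.
Step 2. [-3*((4*x) + 6) = -42] LHS = -3·(…); ÷-3 both sides, so div: (4*x) + 6 = 14.
Step 3. [(4*x) + 6 = 14] 6 comes off first (subtract 6). So sub: 4*x = 8.
Step 4. [4*x = 8] leading coefficient 4: divide by 4. So div: x = 2.

Answer: x ∈ {2}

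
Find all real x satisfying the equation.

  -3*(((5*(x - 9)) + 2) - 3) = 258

Step 1. [-3*(((5*(x - 9)) + 2) - 3) = 258] divide by the outer -3 ⇒ div: ((5*(x - 9)) + 2) - 3 = -86.
Step 2. [((5*(x - 9)) + 2) - 3 = -86] the outer -3 inverts by adding 3, so sub: (5*(x - 9)) + 2 = -83.
Step 3. [(5*(x - 9)) + 2 = -83] +2 is outermost — subtract 2 both sides ⇒ sub: 5*(x - 9) = -85.
Step 4. [5*(x - 9) = -85] 5·(inner) — divide through by 5, so div: x - 9 = -17.
Step 5. [x - 9 = -17] -9 is outermost — add 9 both sides, so sub: x = -8.

Answer: x ∈ {-8}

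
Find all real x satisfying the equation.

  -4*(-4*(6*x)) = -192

Step 1. [-4*(-4*(6*x)) = -192] divide by the outer -4 ⇒ div: -4*(6*x) = 48.
Step 2. [-4*(6*x) = 48] divide by the outer -4. So div: 6*x = -12.
Step 3. [6*x = -12] 6·(inner) — divide through by 6. So div: x = -2.

Answer: x ∈ {-2}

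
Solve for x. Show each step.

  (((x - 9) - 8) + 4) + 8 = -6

Step 1. [(((x - 9) - 8) + 4) + 8 = -6] subtract 8: x sits inside (… + 8). So sub: ((x - 9) - 8) + 4 = -14.
Step 2. [((x - 9) - 8) + 4 = -14] peel the +4: subtract 4 from each side. So sub: (x - 9) - 8 = -18.
Step 3. [(x - 9) - 8 = -18] -8 is outermost — add 8 both sides ⇒ sub: x - 9 = -10.
Step 4. [x - 9 = -10] peel the -9: add 9 from each side, so sub: x = -1.

Answer: x ∈ {-1}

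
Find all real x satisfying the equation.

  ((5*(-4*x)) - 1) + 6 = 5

Step 1. [((5*(-4*x)) - 1) + 6 = 5] the outer +6 inverts by subtracting 6 ⇒ sub: (5*(-4*x)) - 1 = -1.
Step 2. [(5*(-4*x)) - 1 = -1] -1 is outermost — add 1 both sides, so sub: 5*(-4*x) = 0.
Step 3. [5*(-4*x) = 0] 5·(inner) — divide through by 5, so div: -4*x = 0.
Step 4. [-4*x = 0] -4 out front; divide by -4. So div: x = 0.

Answer: x ∈ {0}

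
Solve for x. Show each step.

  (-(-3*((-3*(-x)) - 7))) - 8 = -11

Step 1. [(-(-3*((-3*(-x)) - 7))) - 8 = -11] add 8: x sits inside (… - 8), so sub: -(-3*((-3*(-x)) - 7)) = -3.
Step 2. [-(-3*((-3*(-x)) - 7)) = -3] LHS negated; negate both sides, so neg: -3*((-3*(-x)) - 7) = 3.
Step 3. [-3*((-3*(-x)) - 7) = 3] leading coefficient -3: divide by -3 ⇒ div: (-3*(-x)) - 7 = -1.
Step 4. [(-3*(-x)) - 7 = -1] -7 is outermost — add 7 both sides, so sub: -3*(-x) = 6.
Step 5. [-3*(-x) = 6] -3 out front; divide by -3. So div: -x = -2.
Step 6. [-x = -2] flip signs both sides, so neg: x = 2.

Answer: x ∈ {2}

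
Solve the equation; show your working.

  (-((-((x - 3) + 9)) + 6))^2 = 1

Step 1. [(-((-((x - 3) + 9)) + 6))^2 = 1] √ both sides: 1 ≥ 0 gives two branches. So sqrt: -((-((x - 3) + 9)) + 6) = 1 or -1.
Step 2. [-((-((x - 3) + 9)) + 6) = 1 or -1] LHS negated; negate both sides. So neg: (-((x - 3) + 9)) + 6 = -1 or 1.
Step 3. [(-((x - 3) + 9)) + 6 = -1 or 1] subtract 6: x sits inside (… + 6). So sub: -((x - 3) + 9) = -7 or -5.
Step 4. [-((x - 3) + 9) = -7 or -5] flip signs both sides. So neg: (x - 3) + 9 = 7 or 5.
Step 5. [(x - 3) + 9 = 7 or 5] the outer +9 inverts by subtracting 9. So sub: x - 3 = -2 or -4.
Step 6. [x - 3 = -2 or -4] peel the -3: add 3 from each side, so sub: x = 1 or -1.

Answer: x ∈ {-1, 1}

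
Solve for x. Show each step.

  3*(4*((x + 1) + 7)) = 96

Step 1. [3*(4*((x + 1) + 7)) = 96] leading coefficient 3: divide by 3 ⇒ div: 4*((x + 1) + 7) = 32.
Step 2. [4*((x + 1) + 7) = 32] LHS = 4·(…); ÷4 both sides. So div: (x + 1) + 7 = 8.
Step 3. [(x + 1) + 7 = 8] 7 comes off first (subtract 7), so sub: x + 1 = 1.
Step 4. [x + 1 = 1] 1 comes off first (subtract 1) ⇒ sub: x = 0.

Answer: x ∈ {0}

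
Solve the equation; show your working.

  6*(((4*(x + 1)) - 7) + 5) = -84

Step 1. [6*(((4*(x + 1)) - 7) + 5) = -84] 6·(inner) — divide through by 6, so div: ((4*(x + 1)) - 7) + 5 = -14.
Step 2. [((4*(x + 1)) - 7) + 5 = -14] subtract 5: x sits inside (… + 5) ⇒ sub: (4*(x + 1)) - 7 = -19.
Step 3. [(4*(x + 1)) - 7 = -19] 7 comes off first (add 7). So sub: 4*(x + 1) = -12.
Step 4. [4*(x + 1) = -12] LHS = 4·(…); ÷4 both sides ⇒ div: x + 1 = -3.
Step 5. [x + 1 = -3] peel the +1: subtract 1 from each side, so sub: x = -4.

Answer: x ∈ {-4}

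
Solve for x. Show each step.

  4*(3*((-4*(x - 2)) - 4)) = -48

Step 1. [4*(3*((-4*(x - 2)) - 4)) = -48] LHS = 4·(…); ÷4 both sides. So div: 3*((-4*(x - 2)) - 4) = -12.
Step 2. [3*((-4*(x - 2)) - 4) = -12] 3·(inner) — divide through by 3 ⇒ div: (-4*(x - 2)) - 4 = -4.
Step 3. [(-4*(x - 2)) - 4 = -4] -4 | LHS and -4 | -4: pull -4 out. So factor: (x - 2) + 1 = 1.
Step 4. [(x - 2) + 1 = 1] 1 comes off first (subtract 1). So sub: x - 2 = 0.
Step 5. [x - 2 = 0] 2 comes off first (add 2) ⇒ sub: x = 2.

Answer: x ∈ {2}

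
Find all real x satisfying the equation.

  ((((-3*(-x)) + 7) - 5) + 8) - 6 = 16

Step 1. [((((-3*(-x)) + 7) - 5) + 8) - 6 = 16] add 6: x sits inside (… - 6), so sub: (((-3*(-x)) + 7) - 5) + 8 = 22.
Step 2. [(((-3*(-x)) + 7) - 5) + 8 = 22] 8 comes off first (subtract 8), so sub: ((-3*(-x)) + 7) - 5 = 14.
Step 3. [((-3*(-x)) + 7) - 5 = 14] peel the -5: add 5 from each side, so sub: (-3*(-x)) + 7 = 19.
Step 4. [(-3*(-x)) + 7 = 19] peel the +7: subtract 7 from each side. So sub: -3*(-x) = 12.
Step 5. [-3*(-x) = 12] divide by the outer -3 ⇒ div: -x = -4.
Step 6. [-x = -4] flip signs both sides ⇒ neg: x = 4.

Answer: x ∈ {4}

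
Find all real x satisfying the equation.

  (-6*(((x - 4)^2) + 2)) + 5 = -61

Step 1. [(-6*(((x - 4)^2) + 2)) + 5 = -61] the outer +5 inverts by subtracting 5 ⇒ sub: -6*(((x - 4)^2) + 2) = -66.
Step 2. [-6*(((x - 4)^2) + 2) = -66] LHS = -6·(…); ÷-6 both sides, so div: ((x - 4)^2) + 2 = 11.
Step 3. [((x - 4)^2) + 2 = 11] peel the +2: subtract 2 from each side ⇒ sub: (x - 4)^2 = 9.
Step 4. [(x - 4)^2 = 9] 9 ≥ 0, LHS is (·)² — take ±√. So sqrt: x - 4 = 3 or -3.
Step 5. [x - 4 = 3 or -3] peel the -4: add 4 from each side. So sub: x = 7 or 1.

Answer: x ∈ {1, 7}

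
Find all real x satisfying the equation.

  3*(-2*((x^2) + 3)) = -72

Step 1. [3*(-2*((x^2) + 3)) = -72] leading coefficient 3: divide by 3, so div: -2*((x^2) + 3) = -24.
Step 2. [-2*((x^2) + 3) = -24] leading coefficient -2: divide by -2. So div: (x^2) + 3 = 12.
Step 3. [(x^2) + 3 = 12] +3 is outermost — subtract 3 both sides. So sub: x^2 = 9.
Step 4. [x^2 = 9] LHS squared, RHS 9 ≥ 0: apply √ (±) ⇒ sqrt: x = 3 or -3.

Answer: x ∈ {-3, 3}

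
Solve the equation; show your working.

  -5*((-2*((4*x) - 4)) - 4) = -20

Step 1. [-5*((-2*((4*x) - 4)) - 4) = -20] -5·(inner) — divide through by -5, so div: (-2*((4*x) - 4)) - 4 = 4.
Step 2. [(-2*((4*x) - 4)) - 4 = 4] -2 | LHS and -2 | 4: pull -2 out, so factor: ((4*x) - 4) + 2 = -2.
Step 3. [((4*x) - 4) + 2 = -2] 2 comes off first (subtract 2), so sub: (4*x) - 4 = -4.
Step 4. [(4*x) - 4 = -4] 4 divides every term; factor it out, so factor: x - 1 = -1.
Step 5. [x - 1 = -1] the outer -1 inverts by adding 1. So sub: x = 0.

Answer: x ∈ {0}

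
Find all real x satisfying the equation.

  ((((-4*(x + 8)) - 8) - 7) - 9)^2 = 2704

Step 1. [((((-4*(x + 8)) - 8) - 7) - 9)^2 = 2704] 2704 ≥ 0, LHS is (·)² — take ±√. So sqrt: (((-4*(x + 8)) - 8) - 7) - 9 = 52 or -52.
Step 2. [(((-4*(x + 8)) - 8) - 7) - 9 = 52 or -52] 9 comes off first (add 9). So sub: ((-4*(x + 8)) - 8) - 7 = 61 or -43.
Step 3. [((-4*(x + 8)) - 8) - 7 = 61 or -43] add 7: x sits inside (… - 7), so sub: (-4*(x + 8)) - 8 = 68 or -36.
Step 4. [(-4*(x + 8)) - 8 = 68 or -36] 8 comes off first (add 8) ⇒ sub: -4*(x + 8) = 76 or -28.
Step 5. [-4*(x + 8) = 76 or -28] -4 out front; divide by -4, so div: x + 8 = -19 or 7.
Step 6. [x + 8 = -19 or 7] subtract 8: x sits inside (… + 8), so sub: x = -27 or -1.

Answer: x ∈ {-27, -1}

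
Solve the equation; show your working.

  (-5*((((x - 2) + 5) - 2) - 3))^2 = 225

Step 1. [(-5*((((x - 2) + 5) - 2) - 3))^2 = 225] 225 ≥ 0, LHS is (·)² — take ±√ ⇒ sqrt: -5*((((x - 2) + 5) - 2) - 3) = 15 or -15.
Step 2. [-5*((((x - 2) + 5) - 2) - 3) = 15 or -15] divide by the outer -5. So div: (((x - 2) + 5) - 2) - 3 = -3 or 3.
Step 3. [(((x - 2) + 5) - 2) - 3 = -3 or 3] the outer -3 inverts by adding 3. So sub: ((x - 2) + 5) - 2 = 0 or 6.
Step 4. [((x - 2) + 5) - 2 = 0 or 6] peel the -2: add 2 from each side, so sub: (x - 2) + 5 = 2 or 8.
Step 5. [(x - 2) + 5 = 2 or 8] subtract 5: x sits inside (… + 5) ⇒ sub: x - 2 = -3 or 3.
Step 6. [x - 2 = -3 or 3] add 2: x sits inside (… - 2). So sub: x = -1 or 5.

Answer: x ∈ {-1, 5}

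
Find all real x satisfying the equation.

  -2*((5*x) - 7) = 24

Step 1. [-2*((5*x) - 7) = 24] leading coefficient -2: divide by -2 ⇒ div: (5*x) - 7 = -12.
Step 2. [(5*x) - 7 = -12] add 7: x sits inside (… - 7), so sub: 5*x = -5.
Step 3. [5*x = -5] 5 out front; divide by 5, so div: x = -1.

Answer: x ∈ {-1}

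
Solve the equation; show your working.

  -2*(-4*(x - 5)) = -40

Step 1. [-2*(-4*(x - 5)) = -40] leading coefficient -2: divide by -2, so div: -4*(x - 5) = 20.
Step 2. [-4*(x - 5) = 20] leading coefficient -4: divide by -4 ⇒ div: x - 5 = -5.
Step 3. [x - 5 = -5] 5 comes off first (add 5). So sub: x = 0.

Answer: x ∈ {0}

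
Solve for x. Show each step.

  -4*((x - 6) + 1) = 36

Step 1. [-4*((x - 6) + 1) = 36] leading coefficient -4: divide by -4 ⇒ div: (x - 6) + 1 = -9.
Step 2. [(x - 6) + 1 = -9] +1 is outermost — subtract 1 both sides. So sub: x - 6 = -10.
Step 3. [x - 6 = -10] peel the -6: add 6 from each side, so sub: x = -4.

Answer: x ∈ {-4}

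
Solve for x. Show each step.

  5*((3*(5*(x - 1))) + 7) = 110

Step 1. [5*((3*(5*(x - 1))) + 7) = 110] LHS = 5·(…); ÷5 both sides ⇒ div: (3*(5*(x - 1))) + 7 = 22.
Step 2. [(3*(5*(x - 1))) + 7 = 22] +7 is outermost — subtract 7 both sides ⇒ sub: 3*(5*(x - 1)) = 15.
Step 3. [3*(5*(x - 1)) = 15] LHS = 3·(…); ÷3 both sides, so div: 5*(x - 1) = 5.
Step 4. [5*(x - 1) = 5] divide by the outer 5, so div: x - 1 = 1.
Step 5. [x - 1 = 1] 1 comes off first (add 1), so sub: x = 2.

Answer: x ∈ {2}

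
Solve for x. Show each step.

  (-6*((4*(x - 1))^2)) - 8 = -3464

Step 1. [(-6*((4*(x - 1))^2)) - 8 = -3464] the outer -8 inverts by adding 8 ⇒ sub: -6*((4*(x - 1))^2) = -3456.
Step 2. [-6*((4*(x - 1))^2) = -3456] -6 out front; divide by -6 ⇒ div: (4*(x - 1))^2 = 576.
Step 3. [(4*(x - 1))^2 = 576] 576 ≥ 0, LHS is (·)² — take ±√. So sqrt: 4*(x - 1) = 24 or -24.
Step 4. [4*(x - 1) = 24 or -24] 4·(inner) — divide through by 4 ⇒ div: x - 1 = 6 or -6.
Step 5. [x - 1 = 6 or -6] peel the -1: add 1 from each side ⇒ sub: x = 7 or -5.

Answer: x ∈ {-5, 7}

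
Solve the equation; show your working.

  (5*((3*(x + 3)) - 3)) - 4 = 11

Step 1. [(5*((3*(x + 3)) - 3)) - 4 = 11] the outer -4 inverts by adding 4, so sub: 5*((3*(x + 3)) - 3) = 15.
Step 2. [5*((3*(x + 3)) - 3) = 15] divide by the outer 5 ⇒ div: (3*(x + 3)) - 3 = 3.
Step 3. [(3*(x + 3)) - 3 = 3] common factor 3 (LHS and 3) — divide through, so factor: (x + 3) - 1 = 1.
Step 4. [(x + 3) - 1 = 1] peel the -1: add 1 from each side, so sub: x + 3 = 2.
Step 5. [x + 3 = 2] 3 comes off first (subtract 3). So sub: x = -1.

Answer: x ∈ {-1}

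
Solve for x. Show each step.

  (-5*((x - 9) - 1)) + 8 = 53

Step 1. [(-5*((x - 9) - 1)) + 8 = 53] 8 comes off first (subtract 8) ⇒ sub: -5*((x - 9) - 1) = 45.
Step 2. [-5*((x - 9) - 1) = 45] -5·(inner) — divide through by -5, so div: (x - 9) - 1 = -9.
Step 3. [(x - 9) - 1 = -9] 1 comes off first (add 1) ⇒ sub: x - 9 = -8.
Step 4. [x - 9 = -8] the outer -9 inverts by adding 9, so sub: x = 1.

Answer: x ∈ {1}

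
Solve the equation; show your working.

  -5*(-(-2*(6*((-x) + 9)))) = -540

Step 1. [-5*(-(-2*(6*((-x) + 9)))) = -540] divide by the outer -5, so div: -(-2*(6*((-x) + 9))) = 108.
Step 2. [-(-2*(6*((-x) + 9))) = 108] LHS negated; negate both sides ⇒ neg: -2*(6*((-x) + 9)) = -108.
Step 3. [-2*(6*((-x) + 9)) = -108] leading coefficient -2: divide by -2. So div: 6*((-x) + 9) = 54.
Step 4. [6*((-x) + 9) = 54] LHS = 6·(…); ÷6 both sides, so div: (-x) + 9 = 9.
Step 5. [(-x) + 9 = 9] the outer +9 inverts by subtracting 9, so sub: -x = 0.
Step 6. [-x = 0] leading − — multiply by −1, so neg: x = 0.

Answer: x ∈ {0}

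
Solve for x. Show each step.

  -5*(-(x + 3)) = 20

Step 1. [-5*(-(x + 3)) = 20] LHS = -5·(…); ÷-5 both sides. So div: -(x + 3) = -4.
Step 2. [-(x + 3) = -4] LHS negated; negate both sides, so neg: x + 3 = 4.
Step 3. [x + 3 = 4] 3 comes off first (subtract 3), so sub: x = 1.

Answer: x ∈ {1}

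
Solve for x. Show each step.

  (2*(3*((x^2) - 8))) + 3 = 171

Step 1. [(2*(3*((x^2) - 8))) + 3 = 171] subtract 3: x sits inside (… + 3) ⇒ sub: 2*(3*((x^2) - 8)) = 168.
Step 2. [2*(3*((x^2) - 8)) = 168] 2·(inner) — divide through by 2 ⇒ div: 3*((x^2) - 8) = 84.
Step 3. [3*((x^2) - 8) = 84] LHS = 3·(…); ÷3 both sides ⇒ div: (x^2) - 8 = 28.
Step 4. [(x^2) - 8 = 28] 8 comes off first (add 8), so sub: x^2 = 36.
Step 5. [x^2 = 36] 36 ≥ 0, LHS is (·)² — take ±√. So sqrt: x = 6 or -6.

Answer: x ∈ {-6, 6}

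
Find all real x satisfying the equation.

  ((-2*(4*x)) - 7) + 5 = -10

Step 1. [((-2*(4*x)) - 7) + 5 = -10] subtract 5: x sits inside (… + 5) ⇒ sub: (-2*(4*x)) - 7 = -15.
Step 2. [(-2*(4*x)) - 7 = -15] 7 comes off first (add 7). So sub: -2*(4*x) = -8.
Step 3. [-2*(4*x) = -8] divide by the outer -2 ⇒ div: 4*x = 4.
Step 4. [4*x = 4] divide by the outer 4 ⇒ div: x = 1.

Answer: x ∈ {1}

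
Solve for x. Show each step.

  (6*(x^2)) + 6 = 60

Step 1. [(6*(x^2)) + 6 = 60] 6 divides every term; factor it out, so factor: (x^2) + 1 = 10.
Step 2. [(x^2) + 1 = 10] 1 comes off first (subtract 1) ⇒ sub: x^2 = 9.
Step 3. [x^2 = 9] LHS squared, RHS 9 ≥ 0: apply √ (±). So sqrt: x = 3 or -3.

Answer: x ∈ {-3, 3}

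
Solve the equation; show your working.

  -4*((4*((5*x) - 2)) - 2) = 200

Step 1. [-4*((4*((5*x) - 2)) - 2) = 200] -4·(inner) — divide through by -4. So div: (4*((5*x) - 2)) - 2 = -50.
Step 2. [(4*((5*x) - 2)) - 2 = -50] 2 comes off first (add 2) ⇒ sub: 4*((5*x) - 2) = -48.
Step 3. [4*((5*x) - 2) = -48] leading coefficient 4: divide by 4. So div: (5*x) - 2 = -12.
Step 4. [(5*x) - 2 = -12] 2 comes off first (add 2). So sub: 5*x = -10.
Step 5. [5*x = -10] 5·(inner) — divide through by 5. So div: x = -2.

Answer: x ∈ {-2}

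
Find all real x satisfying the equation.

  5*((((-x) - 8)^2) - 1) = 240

Step 1. [5*((((-x) - 8)^2) - 1) = 240] LHS = 5·(…); ÷5 both sides ⇒ div: (((-x) - 8)^2) - 1 = 48.
Step 2. [(((-x) - 8)^2) - 1 = 48] peel the -1: add 1 from each side. So sub: ((-x) - 8)^2 = 49.
Step 3. [((-x) - 8)^2 = 49] LHS squared, RHS 49 ≥ 0: apply √ (±). So sqrt: (-x) - 8 = 7 or -7.
Step 4. [(-x) - 8 = 7 or -7] the outer -8 inverts by adding 8 ⇒ sub: -x = 15 or 1.
Step 5. [-x = 15 or 1] leading − — multiply by −1 ⇒ neg: x = -15 or -1.

Answer: x ∈ {-15, -1}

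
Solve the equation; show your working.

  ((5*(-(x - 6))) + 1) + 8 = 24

Step 1. [((5*(-(x - 6))) + 1) + 8 = 24] subtract 8: x sits inside (… + 8), so sub: (5*(-(x - 6))) + 1 = 16.
Step 2. [(5*(-(x - 6))) + 1 = 16] 1 comes off first (subtract 1). So sub: 5*(-(x - 6)) = 15.
Step 3. [5*(-(x - 6)) = 15] leading coefficient 5: divide by 5, so div: -(x - 6) = 3.
Step 4. [-(x - 6) = 3] leading − — multiply by −1. So neg: x - 6 = -3.
Step 5. [x - 6 = -3] peel the -6: add 6 from each side ⇒ sub: x = 3.

Answer: x ∈ {3}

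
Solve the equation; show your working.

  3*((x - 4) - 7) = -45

Step 1. [3*((x - 4) - 7) = -45] LHS = 3·(…); ÷3 both sides ⇒ div: (x - 4) - 7 = -15.
Step 2. [(x - 4) - 7 = -15] 7 comes off first (add 7). So sub: x - 4 = -8.
Step 3. [x - 4 = -8] add 4: x sits inside (… - 4) ⇒ sub: x = -4.

Answer: x ∈ {-4}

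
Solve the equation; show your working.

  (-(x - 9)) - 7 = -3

Step 1. [(-(x - 9)) - 7 = -3] -7 is outermost — add 7 both sides, so sub: -(x - 9) = 4.
Step 2. [-(x - 9) = 4] flip signs both sides ⇒ neg: x - 9 = -4.
Step 3. [x - 9 = -4] 9 comes off first (add 9) ⇒ sub: x = 5.

Answer: x ∈ {5}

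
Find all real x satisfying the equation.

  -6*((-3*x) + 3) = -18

Step 1. [-6*((-3*x) + 3) = -18] leading coefficient -6: divide by -6. So div: (-3*x) + 3 = 3.
Step 2. [(-3*x) + 3 = 3] -3 divides every term; factor it out, so factor: x - 1 = -1.
Step 3. [x - 1 = -1] the outer -1 inverts by adding 1 ⇒ sub: x = 0.

Answer: x ∈ {0}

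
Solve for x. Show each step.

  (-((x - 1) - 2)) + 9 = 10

Step 1. [(-((x - 1) - 2)) + 9 = 10] the outer +9 inverts by subtracting 9 ⇒ sub: -((x - 1) - 2) = 1.
Step 2. [-((x - 1) - 2) = 1] LHS negated; negate both sides. So neg: (x - 1) - 2 = -1.
Step 3. [(x - 1) - 2 = -1] -2 is outermost — add 2 both sides, so sub: x - 1 = 1.
Step 4. [x - 1 = 1] 1 comes off first (add 1) ⇒ sub: x = 2.

Answer: x ∈ {2}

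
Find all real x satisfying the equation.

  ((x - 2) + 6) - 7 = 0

Step 1. [((x - 2) + 6) - 7 = 0] 7 comes off first (add 7) ⇒ sub: (x - 2) + 6 = 7.
Step 2. [(x - 2) + 6 = 7] subtract 6: x sits inside (… + 6). So sub: x - 2 = 1.
Step 3. [x - 2 = 1] the outer -2 inverts by adding 2. So sub: x = 3.

Answer: x ∈ {3}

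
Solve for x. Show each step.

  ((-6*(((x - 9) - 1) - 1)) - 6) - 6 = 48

Step 1. [((-6*(((x - 9) - 1) - 1)) - 6) - 6 = 48] add 6: x sits inside (… - 6) ⇒ sub: (-6*(((x - 9) - 1) - 1)) - 6 = 54.
Step 2. [(-6*(((x - 9) - 1) - 1)) - 6 = 54] the outer -6 inverts by adding 6. So sub: -6*(((x - 9) - 1) - 1) = 60.
Step 3. [-6*(((x - 9) - 1) - 1) = 60] -6 out front; divide by -6, so div: ((x - 9) - 1) - 1 = -10.
Step 4. [((x - 9) - 1) - 1 = -10] add 1: x sits inside (… - 1). So sub: (x - 9) - 1 = -9.
Step 5. [(x - 9) - 1 = -9] 1 comes off first (add 1). So sub: x - 9 = -8.
Step 6. [x - 9 = -8] the outer -9 inverts by adding 9 ⇒ sub: x = 1.

Answer: x ∈ {1}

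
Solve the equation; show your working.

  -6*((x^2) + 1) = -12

Step 1. [-6*((x^2) + 1) = -12] leading coefficient -6: divide by -6 ⇒ div: (x^2) + 1 = 2.
Step 2. [(x^2) + 1 = 2] +1 is outermost — subtract 1 both sides. So sub: x^2 = 1.
Step 3. [x^2 = 1] √ both sides: 1 ≥ 0 gives two branches, so sqrt: x = 1 or -1.

Answer: x ∈ {-1, 1}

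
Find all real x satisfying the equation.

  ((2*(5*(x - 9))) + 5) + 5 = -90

Step 1. [((2*(5*(x - 9))) + 5) + 5 = -90] subtract 5: x sits inside (… + 5), so sub: (2*(5*(x - 9))) + 5 = -95.
Step 2. [(2*(5*(x - 9))) + 5 = -95] 5 comes off first (subtract 5) ⇒ sub: 2*(5*(x - 9)) = -100.
Step 3. [2*(5*(x - 9)) = -100] divide by the outer 2. So div: 5*(x - 9) = -50.
Step 4. [5*(x - 9) = -50] leading coefficient 5: divide by 5, so div: x - 9 = -10.
Step 5. [x - 9 = -10] peel the -9: add 9 from each side. So sub: x = -1.

Answer: x ∈ {-1}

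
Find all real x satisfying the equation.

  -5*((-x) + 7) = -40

Step 1. [-5*((-x) + 7) = -40] leading coefficient -5: divide by -5, so div: (-x) + 7 = 8.
Step 2. [(-x) + 7 = 8] +7 is outermost — subtract 7 both sides, so sub: -x = 1.
Step 3. [-x = 1] flip signs both sides, so neg: x = -1.

Answer: x ∈ {-1}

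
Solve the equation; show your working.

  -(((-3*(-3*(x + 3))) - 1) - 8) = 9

Step 1. [-(((-3*(-3*(x + 3))) - 1) - 8) = 9] LHS negated; negate both sides. So neg: ((-3*(-3*(x + 3))) - 1) - 8 = -9.
Step 2. [((-3*(-3*(x + 3))) - 1) - 8 = -9] -8 is outermost — add 8 both sides ⇒ sub: (-3*(-3*(x + 3))) - 1 = -1.
Step 3. [(-3*(-3*(x + 3))) - 1 = -1] peel the -1: add 1 from each side ⇒ sub: -3*(-3*(x + 3)) = 0.
Step 4. [-3*(-3*(x + 3)) = 0] -3·(inner) — divide through by -3 ⇒ div: -3*(x + 3) = 0.
Step 5. [-3*(x + 3) = 0] divide by the outer -3. So div: x + 3 = 0.
Step 6. [x + 3 = 0] subtract 3: x sits inside (… + 3), so sub: x = -3.

Answer: x ∈ {-3}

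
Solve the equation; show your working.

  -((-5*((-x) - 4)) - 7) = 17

Step 1. [-((-5*((-x) - 4)) - 7) = 17] LHS negated; negate both sides, so neg: (-5*((-x) - 4)) - 7 = -17.
Step 2. [(-5*((-x) - 4)) - 7 = -17] peel the -7: add 7 from each side ⇒ sub: -5*((-x) - 4) = -10.
Step 3. [-5*((-x) - 4) = -10] LHS = -5·(…); ÷-5 both sides, so div: (-x) - 4 = 2.
Step 4. [(-x) - 4 = 2] the outer -4 inverts by adding 4, so sub: -x = 6.
Step 5. [-x = 6] LHS negated; negate both sides ⇒ neg: x = -6.

Answer: x ∈ {-6}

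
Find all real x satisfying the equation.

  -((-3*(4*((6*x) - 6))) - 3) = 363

Step 1. [-((-3*(4*((6*x) - 6))) - 3) = 363] LHS negated; negate both sides. So neg: (-3*(4*((6*x) - 6))) - 3 = -363.
Step 2. [(-3*(4*((6*x) - 6))) - 3 = -363] add 3: x sits inside (… - 3), so sub: -3*(4*((6*x) - 6)) = -360.
Step 3. [-3*(4*((6*x) - 6)) = -360] -3·(inner) — divide through by -3, so div: 4*((6*x) - 6) = 120.
Step 4. [4*((6*x) - 6) = 120] LHS = 4·(…); ÷4 both sides. So div: (6*x) - 6 = 30.
Step 5. [(6*x) - 6 = 30] common factor 6 (LHS and 30) — divide through ⇒ factor: x - 1 = 5.
Step 6. [x - 1 = 5] peel the -1: add 1 from each side, so sub: x = 6.

Answer: x ∈ {6}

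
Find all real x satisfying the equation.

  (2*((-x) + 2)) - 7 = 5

Step 1. [(2*((-x) + 2)) - 7 = 5] add 7: x sits inside (… - 7). So sub: 2*((-x) + 2) = 12.
Step 2. [2*((-x) + 2) = 12] 2·(inner) — divide through by 2, so div: (-x) + 2 = 6.
Step 3. [(-x) + 2 = 6] peel the +2: subtract 2 from each side. So sub: -x = 4.
Step 4. [-x = 4] leading − — multiply by −1. So neg: x = -4.

Answer: x ∈ {-4}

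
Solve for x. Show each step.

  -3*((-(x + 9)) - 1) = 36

Step 1. [-3*((-(x + 9)) - 1) = 36] LHS = -3·(…); ÷-3 both sides ⇒ div: (-(x + 9)) - 1 = -12.
Step 2. [(-(x + 9)) - 1 = -12] 1 comes off first (add 1) ⇒ sub: -(x + 9) = -11.
Step 3. [-(x + 9) = -11] leading − — multiply by −1 ⇒ neg: x + 9 = 11.
Step 4. [x + 9 = 11] peel the +9: subtract 9 from each side, so sub: x = 2.

Answer: x ∈ {2}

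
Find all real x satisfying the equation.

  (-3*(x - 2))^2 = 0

Step 1. [(-3*(x - 2))^2 = 0] √ both sides: 0 ≥ 0 gives two branches ⇒ sqrt: -3*(x - 2) = 0.
Step 2. [-3*(x - 2) = 0] LHS = -3·(…); ÷-3 both sides. So div: x - 2 = 0.
Step 3. [x - 2 = 0] 2 comes off first (add 2). So sub: x = 2.

Answer: x ∈ {2}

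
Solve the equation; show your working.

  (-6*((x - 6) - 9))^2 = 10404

Step 1. [(-6*((x - 6) - 9))^2 = 10404] √ both sides: 10404 ≥ 0 gives two branches ⇒ sqrt: -6*((x - 6) - 9) = 102 or -102.
Step 2. [-6*((x - 6) - 9) = 102 or -102] divide by the outer -6, so div: (x - 6) - 9 = -17 or 17.
Step 3. [(x - 6) - 9 = -17 or 17] the outer -9 inverts by adding 9. So sub: x - 6 = -8 or 26.
Step 4. [x - 6 = -8 or 26] 6 comes off first (add 6). So sub: x = -2 or 32.

Answer: x ∈ {-2, 32}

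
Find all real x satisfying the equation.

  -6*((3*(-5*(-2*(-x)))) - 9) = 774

Step 1. [-6*((3*(-5*(-2*(-x)))) - 9) = 774] -6·(inner) — divide through by -6 ⇒ div: (3*(-5*(-2*(-x)))) - 9 = -129.
Step 2. [(3*(-5*(-2*(-x)))) - 9 = -129] common factor 3 (LHS and -129) — divide through. So factor: (-5*(-2*(-x))) - 3 = -43.
Step 3. [(-5*(-2*(-x))) - 3 = -43] peel the -3: add 3 from each side. So sub: -5*(-2*(-x)) = -40.
Step 4. [-5*(-2*(-x)) = -40] divide by the outer -5 ⇒ div: -2*(-x) = 8.
Step 5. [-2*(-x) = 8] -2 out front; divide by -2 ⇒ div: -x = -4.
Step 6. [-x = -4] flip signs both sides ⇒ neg: x = 4.

Answer: x ∈ {4}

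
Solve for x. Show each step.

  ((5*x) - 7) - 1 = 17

Step 1. [((5*x) - 7) - 1 = 17] the outer -1 inverts by adding 1. So sub: (5*x) - 7 = 18.
Step 2. [(5*x) - 7 = 18] the outer -7 inverts by adding 7 ⇒ sub: 5*x = 25.
Step 3. [5*x = 25] 5·(inner) — divide through by 5 ⇒ div: x = 5.

Answer: x ∈ {5}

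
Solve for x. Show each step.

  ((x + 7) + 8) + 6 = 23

Step 1. [((x + 7) + 8) + 6 = 23] +6 is outermost — subtract 6 both sides. So sub: (x + 7) + 8 = 17.
Step 2. [(x + 7) + 8 = 17] subtract 8: x sits inside (… + 8), so sub: x + 7 = 9.
Step 3. [x + 7 = 9] +7 is outermost — subtract 7 both sides, so sub: x = 2.

Answer: x ∈ {2}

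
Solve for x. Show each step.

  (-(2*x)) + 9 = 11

Step 1. [(-(2*x)) + 9 = 11] the outer +9 inverts by subtracting 9. So sub: -(2*x) = 2.
Step 2. [-(2*x) = 2] leading − — multiply by −1, so neg: 2*x = -2.
Step 3. [2*x = -2] LHS = 2·(…); ÷2 both sides ⇒ div: x = -1.

Answer: x ∈ {-1}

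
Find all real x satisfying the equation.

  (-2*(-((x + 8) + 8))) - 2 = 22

Step 1. [(-2*(-((x + 8) + 8))) - 2 = 22] -2 | LHS and -2 | 22: pull -2 out. So factor: (-((x + 8) + 8)) + 1 = -11.
Step 2. [(-((x + 8) + 8)) + 1 = -11] subtract 1: x sits inside (… + 1), so sub: -((x + 8) + 8) = -12.
Step 3. [-((x + 8) + 8) = -12] flip signs both sides. So neg: (x + 8) + 8 = 12.
Step 4. [(x + 8) + 8 = 12] peel the +8: subtract 8 from each side, so sub: x + 8 = 4.
Step 5. [x + 8 = 4] subtract 8: x sits inside (… + 8). So sub: x = -4.

Answer: x ∈ {-4}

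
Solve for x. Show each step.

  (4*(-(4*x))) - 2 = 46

Step 1. [(4*(-(4*x))) - 2 = 46] peel the -2: add 2 from each side. So sub: 4*(-(4*x)) = 48.
Step 2. [4*(-(4*x)) = 48] divide by the outer 4, so div: -(4*x) = 12.
Step 3. [-(4*x) = 12] LHS negated; negate both sides. So neg: 4*x = -12.
Step 4. [4*x = -12] leading coefficient 4: divide by 4. So div: x = -3.

Answer: x ∈ {-3}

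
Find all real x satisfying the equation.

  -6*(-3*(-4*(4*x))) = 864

Step 1. [-6*(-3*(-4*(4*x))) = 864] -6·(inner) — divide through by -6. So div: -3*(-4*(4*x)) = -144.
Step 2. [-3*(-4*(4*x)) = -144] -3·(inner) — divide through by -3 ⇒ div: -4*(4*x) = 48.
Step 3. [-4*(4*x) = 48] -4 out front; divide by -4 ⇒ div: 4*x = -12.
Step 4. [4*x = -12] leading coefficient 4: divide by 4, so div: x = -3.

Answer: x ∈ {-3}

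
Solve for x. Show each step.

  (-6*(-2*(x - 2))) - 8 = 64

Step 1. [(-6*(-2*(x - 2))) - 8 = 64] 8 comes off first (add 8), so sub: -6*(-2*(x - 2)) = 72.
Step 2. [-6*(-2*(x - 2)) = 72] divide by the outer -6, so div: -2*(x - 2) = -12.
Step 3. [-2*(x - 2) = -12] leading coefficient -2: divide by -2. So div: x - 2 = 6.
Step 4. [x - 2 = 6] peel the -2: add 2 from each side, so sub: x = 8.

Answer: x ∈ {8}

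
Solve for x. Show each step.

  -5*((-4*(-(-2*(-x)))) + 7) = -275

Step 1. [-5*((-4*(-(-2*(-x)))) + 7) = -275] LHS = -5·(…); ÷-5 both sides, so div: (-4*(-(-2*(-x)))) + 7 = 55.
Step 2. [(-4*(-(-2*(-x)))) + 7 = 55] subtract 7: x sits inside (… + 7) ⇒ sub: -4*(-(-2*(-x))) = 48.
Step 3. [-4*(-(-2*(-x))) = 48] LHS = -4·(…); ÷-4 both sides. So div: -(-2*(-x)) = -12.
Step 4. [-(-2*(-x)) = -12] leading − — multiply by −1 ⇒ neg: -2*(-x) = 12.
Step 5. [-2*(-x) = 12] leading coefficient -2: divide by -2 ⇒ div: -x = -6.
Step 6. [-x = -6] LHS negated; negate both sides. So neg: x = 6.

Answer: x ∈ {6}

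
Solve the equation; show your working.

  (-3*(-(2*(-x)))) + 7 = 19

Step 1. [(-3*(-(2*(-x)))) + 7 = 19] 7 comes off first (subtract 7). So sub: -3*(-(2*(-x))) = 12.
Step 2. [-3*(-(2*(-x))) = 12] -3 out front; divide by -3 ⇒ div: -(2*(-x)) = -4.
Step 3. [-(2*(-x)) = -4] flip signs both sides ⇒ neg: 2*(-x) = 4.
Step 4. [2*(-x) = 4] 2·(inner) — divide through by 2, so div: -x = 2.
Step 5. [-x = 2] LHS negated; negate both sides, so neg: x = -2.

Answer: x ∈ {-2}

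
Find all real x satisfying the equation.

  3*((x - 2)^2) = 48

Step 1. [3*((x - 2)^2) = 48] LHS = 3·(…); ÷3 both sides, so div: (x - 2)^2 = 16.
Step 2. [(x - 2)^2 = 16] LHS squared, RHS 16 ≥ 0: apply √ (±) ⇒ sqrt: x - 2 = 4 or -4.
Step 3. [x - 2 = 4 or -4] add 2: x sits inside (… - 2), so sub: x = 6 or -2.

Answer: x ∈ {-2, 6}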